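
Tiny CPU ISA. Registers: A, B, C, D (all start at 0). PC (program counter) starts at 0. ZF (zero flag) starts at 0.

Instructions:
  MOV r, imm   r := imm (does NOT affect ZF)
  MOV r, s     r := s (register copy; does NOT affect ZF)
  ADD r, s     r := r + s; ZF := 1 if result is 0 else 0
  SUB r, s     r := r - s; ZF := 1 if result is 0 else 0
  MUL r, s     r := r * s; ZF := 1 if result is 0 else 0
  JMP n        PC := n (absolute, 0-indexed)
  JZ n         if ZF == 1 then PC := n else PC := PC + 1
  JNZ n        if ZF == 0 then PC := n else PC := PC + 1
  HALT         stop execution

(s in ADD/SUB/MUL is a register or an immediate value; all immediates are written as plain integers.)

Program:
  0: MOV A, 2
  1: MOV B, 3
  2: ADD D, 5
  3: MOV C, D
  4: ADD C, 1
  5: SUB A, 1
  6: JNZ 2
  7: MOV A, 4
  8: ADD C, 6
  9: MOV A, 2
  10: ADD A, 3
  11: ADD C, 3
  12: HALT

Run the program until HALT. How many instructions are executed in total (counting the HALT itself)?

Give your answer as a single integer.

Step 1: PC=0 exec 'MOV A, 2'. After: A=2 B=0 C=0 D=0 ZF=0 PC=1
Step 2: PC=1 exec 'MOV B, 3'. After: A=2 B=3 C=0 D=0 ZF=0 PC=2
Step 3: PC=2 exec 'ADD D, 5'. After: A=2 B=3 C=0 D=5 ZF=0 PC=3
Step 4: PC=3 exec 'MOV C, D'. After: A=2 B=3 C=5 D=5 ZF=0 PC=4
Step 5: PC=4 exec 'ADD C, 1'. After: A=2 B=3 C=6 D=5 ZF=0 PC=5
Step 6: PC=5 exec 'SUB A, 1'. After: A=1 B=3 C=6 D=5 ZF=0 PC=6
Step 7: PC=6 exec 'JNZ 2'. After: A=1 B=3 C=6 D=5 ZF=0 PC=2
Step 8: PC=2 exec 'ADD D, 5'. After: A=1 B=3 C=6 D=10 ZF=0 PC=3
Step 9: PC=3 exec 'MOV C, D'. After: A=1 B=3 C=10 D=10 ZF=0 PC=4
Step 10: PC=4 exec 'ADD C, 1'. After: A=1 B=3 C=11 D=10 ZF=0 PC=5
Step 11: PC=5 exec 'SUB A, 1'. After: A=0 B=3 C=11 D=10 ZF=1 PC=6
Step 12: PC=6 exec 'JNZ 2'. After: A=0 B=3 C=11 D=10 ZF=1 PC=7
Step 13: PC=7 exec 'MOV A, 4'. After: A=4 B=3 C=11 D=10 ZF=1 PC=8
Step 14: PC=8 exec 'ADD C, 6'. After: A=4 B=3 C=17 D=10 ZF=0 PC=9
Step 15: PC=9 exec 'MOV A, 2'. After: A=2 B=3 C=17 D=10 ZF=0 PC=10
Step 16: PC=10 exec 'ADD A, 3'. After: A=5 B=3 C=17 D=10 ZF=0 PC=11
Step 17: PC=11 exec 'ADD C, 3'. After: A=5 B=3 C=20 D=10 ZF=0 PC=12
Step 18: PC=12 exec 'HALT'. After: A=5 B=3 C=20 D=10 ZF=0 PC=12 HALTED
Total instructions executed: 18

Answer: 18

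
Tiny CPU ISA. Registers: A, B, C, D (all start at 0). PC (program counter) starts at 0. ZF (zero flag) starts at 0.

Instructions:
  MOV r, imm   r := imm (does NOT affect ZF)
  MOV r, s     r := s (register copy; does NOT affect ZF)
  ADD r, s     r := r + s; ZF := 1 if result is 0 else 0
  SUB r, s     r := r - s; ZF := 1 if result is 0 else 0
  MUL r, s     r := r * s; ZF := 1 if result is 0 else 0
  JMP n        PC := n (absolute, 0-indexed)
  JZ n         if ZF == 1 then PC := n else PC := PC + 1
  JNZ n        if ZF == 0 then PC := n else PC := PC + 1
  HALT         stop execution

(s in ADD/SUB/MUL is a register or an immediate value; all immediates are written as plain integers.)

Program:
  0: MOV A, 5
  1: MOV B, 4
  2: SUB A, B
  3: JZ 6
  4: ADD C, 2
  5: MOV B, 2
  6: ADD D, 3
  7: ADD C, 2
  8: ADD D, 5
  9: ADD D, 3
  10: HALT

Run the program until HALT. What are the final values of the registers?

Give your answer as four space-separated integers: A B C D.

Answer: 1 2 4 11

Derivation:
Step 1: PC=0 exec 'MOV A, 5'. After: A=5 B=0 C=0 D=0 ZF=0 PC=1
Step 2: PC=1 exec 'MOV B, 4'. After: A=5 B=4 C=0 D=0 ZF=0 PC=2
Step 3: PC=2 exec 'SUB A, B'. After: A=1 B=4 C=0 D=0 ZF=0 PC=3
Step 4: PC=3 exec 'JZ 6'. After: A=1 B=4 C=0 D=0 ZF=0 PC=4
Step 5: PC=4 exec 'ADD C, 2'. After: A=1 B=4 C=2 D=0 ZF=0 PC=5
Step 6: PC=5 exec 'MOV B, 2'. After: A=1 B=2 C=2 D=0 ZF=0 PC=6
Step 7: PC=6 exec 'ADD D, 3'. After: A=1 B=2 C=2 D=3 ZF=0 PC=7
Step 8: PC=7 exec 'ADD C, 2'. After: A=1 B=2 C=4 D=3 ZF=0 PC=8
Step 9: PC=8 exec 'ADD D, 5'. After: A=1 B=2 C=4 D=8 ZF=0 PC=9
Step 10: PC=9 exec 'ADD D, 3'. After: A=1 B=2 C=4 D=11 ZF=0 PC=10
Step 11: PC=10 exec 'HALT'. After: A=1 B=2 C=4 D=11 ZF=0 PC=10 HALTED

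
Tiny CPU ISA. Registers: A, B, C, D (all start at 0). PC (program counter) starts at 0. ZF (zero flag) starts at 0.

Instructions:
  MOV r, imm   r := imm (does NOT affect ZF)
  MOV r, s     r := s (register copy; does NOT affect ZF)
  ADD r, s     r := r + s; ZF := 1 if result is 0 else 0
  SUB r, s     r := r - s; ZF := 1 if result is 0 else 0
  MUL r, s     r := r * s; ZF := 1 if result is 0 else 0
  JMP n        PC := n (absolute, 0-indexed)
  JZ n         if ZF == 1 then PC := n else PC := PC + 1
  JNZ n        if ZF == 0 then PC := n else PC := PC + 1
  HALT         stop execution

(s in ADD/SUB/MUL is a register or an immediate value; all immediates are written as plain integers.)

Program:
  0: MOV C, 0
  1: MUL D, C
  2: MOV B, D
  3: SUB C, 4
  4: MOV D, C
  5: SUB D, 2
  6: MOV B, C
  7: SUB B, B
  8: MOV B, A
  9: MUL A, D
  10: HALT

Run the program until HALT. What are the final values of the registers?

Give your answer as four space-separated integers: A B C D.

Step 1: PC=0 exec 'MOV C, 0'. After: A=0 B=0 C=0 D=0 ZF=0 PC=1
Step 2: PC=1 exec 'MUL D, C'. After: A=0 B=0 C=0 D=0 ZF=1 PC=2
Step 3: PC=2 exec 'MOV B, D'. After: A=0 B=0 C=0 D=0 ZF=1 PC=3
Step 4: PC=3 exec 'SUB C, 4'. After: A=0 B=0 C=-4 D=0 ZF=0 PC=4
Step 5: PC=4 exec 'MOV D, C'. After: A=0 B=0 C=-4 D=-4 ZF=0 PC=5
Step 6: PC=5 exec 'SUB D, 2'. After: A=0 B=0 C=-4 D=-6 ZF=0 PC=6
Step 7: PC=6 exec 'MOV B, C'. After: A=0 B=-4 C=-4 D=-6 ZF=0 PC=7
Step 8: PC=7 exec 'SUB B, B'. After: A=0 B=0 C=-4 D=-6 ZF=1 PC=8
Step 9: PC=8 exec 'MOV B, A'. After: A=0 B=0 C=-4 D=-6 ZF=1 PC=9
Step 10: PC=9 exec 'MUL A, D'. After: A=0 B=0 C=-4 D=-6 ZF=1 PC=10
Step 11: PC=10 exec 'HALT'. After: A=0 B=0 C=-4 D=-6 ZF=1 PC=10 HALTED

Answer: 0 0 -4 -6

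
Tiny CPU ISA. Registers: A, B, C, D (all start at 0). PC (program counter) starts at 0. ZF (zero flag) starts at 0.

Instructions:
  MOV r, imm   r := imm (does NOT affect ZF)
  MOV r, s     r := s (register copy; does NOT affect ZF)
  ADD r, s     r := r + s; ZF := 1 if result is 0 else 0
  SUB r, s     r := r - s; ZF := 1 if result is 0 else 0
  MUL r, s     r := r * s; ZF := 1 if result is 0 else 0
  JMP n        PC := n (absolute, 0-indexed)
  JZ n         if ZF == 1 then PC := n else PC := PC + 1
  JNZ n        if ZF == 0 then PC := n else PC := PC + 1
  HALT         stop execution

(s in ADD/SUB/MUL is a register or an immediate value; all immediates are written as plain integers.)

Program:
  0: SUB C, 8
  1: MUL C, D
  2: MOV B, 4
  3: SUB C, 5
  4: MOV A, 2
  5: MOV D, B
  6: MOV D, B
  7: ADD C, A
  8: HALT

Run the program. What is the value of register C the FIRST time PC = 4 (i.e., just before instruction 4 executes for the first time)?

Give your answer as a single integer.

Step 1: PC=0 exec 'SUB C, 8'. After: A=0 B=0 C=-8 D=0 ZF=0 PC=1
Step 2: PC=1 exec 'MUL C, D'. After: A=0 B=0 C=0 D=0 ZF=1 PC=2
Step 3: PC=2 exec 'MOV B, 4'. After: A=0 B=4 C=0 D=0 ZF=1 PC=3
Step 4: PC=3 exec 'SUB C, 5'. After: A=0 B=4 C=-5 D=0 ZF=0 PC=4
First time PC=4: C=-5

-5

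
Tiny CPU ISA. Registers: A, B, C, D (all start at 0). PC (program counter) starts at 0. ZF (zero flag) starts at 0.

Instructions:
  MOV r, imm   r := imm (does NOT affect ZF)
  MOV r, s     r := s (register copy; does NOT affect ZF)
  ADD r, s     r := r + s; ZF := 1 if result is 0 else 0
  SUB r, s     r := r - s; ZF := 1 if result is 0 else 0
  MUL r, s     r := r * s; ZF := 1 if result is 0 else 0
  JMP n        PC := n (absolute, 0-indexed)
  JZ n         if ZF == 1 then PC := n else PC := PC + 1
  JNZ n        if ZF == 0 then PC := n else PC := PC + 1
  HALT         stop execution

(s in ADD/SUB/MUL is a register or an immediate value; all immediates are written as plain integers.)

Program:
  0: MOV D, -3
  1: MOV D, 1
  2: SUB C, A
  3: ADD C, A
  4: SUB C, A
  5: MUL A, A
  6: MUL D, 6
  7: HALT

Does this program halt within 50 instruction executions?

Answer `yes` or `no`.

Step 1: PC=0 exec 'MOV D, -3'. After: A=0 B=0 C=0 D=-3 ZF=0 PC=1
Step 2: PC=1 exec 'MOV D, 1'. After: A=0 B=0 C=0 D=1 ZF=0 PC=2
Step 3: PC=2 exec 'SUB C, A'. After: A=0 B=0 C=0 D=1 ZF=1 PC=3
Step 4: PC=3 exec 'ADD C, A'. After: A=0 B=0 C=0 D=1 ZF=1 PC=4
Step 5: PC=4 exec 'SUB C, A'. After: A=0 B=0 C=0 D=1 ZF=1 PC=5
Step 6: PC=5 exec 'MUL A, A'. After: A=0 B=0 C=0 D=1 ZF=1 PC=6
Step 7: PC=6 exec 'MUL D, 6'. After: A=0 B=0 C=0 D=6 ZF=0 PC=7
Step 8: PC=7 exec 'HALT'. After: A=0 B=0 C=0 D=6 ZF=0 PC=7 HALTED

Answer: yes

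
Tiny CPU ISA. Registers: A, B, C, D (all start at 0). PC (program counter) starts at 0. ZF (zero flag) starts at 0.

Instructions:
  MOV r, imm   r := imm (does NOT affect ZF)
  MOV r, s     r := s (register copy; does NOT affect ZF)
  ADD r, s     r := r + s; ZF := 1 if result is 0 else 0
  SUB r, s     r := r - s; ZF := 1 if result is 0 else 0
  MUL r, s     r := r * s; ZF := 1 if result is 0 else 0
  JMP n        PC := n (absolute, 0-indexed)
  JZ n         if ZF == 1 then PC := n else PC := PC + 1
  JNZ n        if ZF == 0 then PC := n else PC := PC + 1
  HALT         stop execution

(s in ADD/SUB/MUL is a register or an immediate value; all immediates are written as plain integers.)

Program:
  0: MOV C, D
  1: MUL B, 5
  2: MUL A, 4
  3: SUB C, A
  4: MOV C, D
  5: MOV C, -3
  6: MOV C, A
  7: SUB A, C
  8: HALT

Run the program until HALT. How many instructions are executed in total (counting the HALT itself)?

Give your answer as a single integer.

Step 1: PC=0 exec 'MOV C, D'. After: A=0 B=0 C=0 D=0 ZF=0 PC=1
Step 2: PC=1 exec 'MUL B, 5'. After: A=0 B=0 C=0 D=0 ZF=1 PC=2
Step 3: PC=2 exec 'MUL A, 4'. After: A=0 B=0 C=0 D=0 ZF=1 PC=3
Step 4: PC=3 exec 'SUB C, A'. After: A=0 B=0 C=0 D=0 ZF=1 PC=4
Step 5: PC=4 exec 'MOV C, D'. After: A=0 B=0 C=0 D=0 ZF=1 PC=5
Step 6: PC=5 exec 'MOV C, -3'. After: A=0 B=0 C=-3 D=0 ZF=1 PC=6
Step 7: PC=6 exec 'MOV C, A'. After: A=0 B=0 C=0 D=0 ZF=1 PC=7
Step 8: PC=7 exec 'SUB A, C'. After: A=0 B=0 C=0 D=0 ZF=1 PC=8
Step 9: PC=8 exec 'HALT'. After: A=0 B=0 C=0 D=0 ZF=1 PC=8 HALTED
Total instructions executed: 9

Answer: 9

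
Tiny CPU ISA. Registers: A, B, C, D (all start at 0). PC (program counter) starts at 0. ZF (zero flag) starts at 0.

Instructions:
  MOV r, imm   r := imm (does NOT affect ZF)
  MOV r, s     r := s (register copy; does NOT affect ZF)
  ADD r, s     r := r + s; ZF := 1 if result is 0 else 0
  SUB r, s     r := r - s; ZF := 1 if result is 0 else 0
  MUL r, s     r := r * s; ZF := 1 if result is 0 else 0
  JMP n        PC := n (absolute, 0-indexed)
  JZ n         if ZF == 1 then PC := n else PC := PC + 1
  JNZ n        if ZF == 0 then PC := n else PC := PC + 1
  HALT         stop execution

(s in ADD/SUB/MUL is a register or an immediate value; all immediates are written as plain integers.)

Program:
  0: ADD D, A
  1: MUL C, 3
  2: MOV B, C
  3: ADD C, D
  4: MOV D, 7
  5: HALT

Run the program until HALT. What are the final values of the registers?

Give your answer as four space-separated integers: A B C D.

Step 1: PC=0 exec 'ADD D, A'. After: A=0 B=0 C=0 D=0 ZF=1 PC=1
Step 2: PC=1 exec 'MUL C, 3'. After: A=0 B=0 C=0 D=0 ZF=1 PC=2
Step 3: PC=2 exec 'MOV B, C'. After: A=0 B=0 C=0 D=0 ZF=1 PC=3
Step 4: PC=3 exec 'ADD C, D'. After: A=0 B=0 C=0 D=0 ZF=1 PC=4
Step 5: PC=4 exec 'MOV D, 7'. After: A=0 B=0 C=0 D=7 ZF=1 PC=5
Step 6: PC=5 exec 'HALT'. After: A=0 B=0 C=0 D=7 ZF=1 PC=5 HALTED

Answer: 0 0 0 7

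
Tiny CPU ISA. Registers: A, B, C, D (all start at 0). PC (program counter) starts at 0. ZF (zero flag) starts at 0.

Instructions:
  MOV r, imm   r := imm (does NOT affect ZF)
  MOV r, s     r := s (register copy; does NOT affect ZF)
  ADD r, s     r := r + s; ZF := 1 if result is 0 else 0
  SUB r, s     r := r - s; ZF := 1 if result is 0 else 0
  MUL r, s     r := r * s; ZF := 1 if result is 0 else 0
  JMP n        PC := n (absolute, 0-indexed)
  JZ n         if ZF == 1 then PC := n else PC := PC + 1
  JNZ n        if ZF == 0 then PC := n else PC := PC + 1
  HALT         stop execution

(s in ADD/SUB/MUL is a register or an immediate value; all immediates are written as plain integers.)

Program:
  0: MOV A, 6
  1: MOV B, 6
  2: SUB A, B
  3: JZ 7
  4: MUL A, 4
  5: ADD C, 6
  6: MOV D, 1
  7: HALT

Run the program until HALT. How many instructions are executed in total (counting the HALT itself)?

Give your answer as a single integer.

Step 1: PC=0 exec 'MOV A, 6'. After: A=6 B=0 C=0 D=0 ZF=0 PC=1
Step 2: PC=1 exec 'MOV B, 6'. After: A=6 B=6 C=0 D=0 ZF=0 PC=2
Step 3: PC=2 exec 'SUB A, B'. After: A=0 B=6 C=0 D=0 ZF=1 PC=3
Step 4: PC=3 exec 'JZ 7'. After: A=0 B=6 C=0 D=0 ZF=1 PC=7
Step 5: PC=7 exec 'HALT'. After: A=0 B=6 C=0 D=0 ZF=1 PC=7 HALTED
Total instructions executed: 5

Answer: 5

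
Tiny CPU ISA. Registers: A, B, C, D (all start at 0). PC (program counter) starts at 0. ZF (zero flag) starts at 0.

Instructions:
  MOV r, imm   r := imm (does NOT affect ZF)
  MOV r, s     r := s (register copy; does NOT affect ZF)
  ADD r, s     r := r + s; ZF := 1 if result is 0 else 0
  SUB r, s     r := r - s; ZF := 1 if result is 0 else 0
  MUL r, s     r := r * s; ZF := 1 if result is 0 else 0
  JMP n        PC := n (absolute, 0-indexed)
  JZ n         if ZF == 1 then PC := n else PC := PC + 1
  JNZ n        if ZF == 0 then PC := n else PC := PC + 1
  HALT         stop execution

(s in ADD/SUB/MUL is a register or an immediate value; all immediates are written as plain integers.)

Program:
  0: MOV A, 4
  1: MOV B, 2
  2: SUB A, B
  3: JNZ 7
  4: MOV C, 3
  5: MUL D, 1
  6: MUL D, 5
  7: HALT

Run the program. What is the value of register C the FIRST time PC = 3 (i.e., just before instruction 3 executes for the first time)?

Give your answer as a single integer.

Step 1: PC=0 exec 'MOV A, 4'. After: A=4 B=0 C=0 D=0 ZF=0 PC=1
Step 2: PC=1 exec 'MOV B, 2'. After: A=4 B=2 C=0 D=0 ZF=0 PC=2
Step 3: PC=2 exec 'SUB A, B'. After: A=2 B=2 C=0 D=0 ZF=0 PC=3
First time PC=3: C=0

0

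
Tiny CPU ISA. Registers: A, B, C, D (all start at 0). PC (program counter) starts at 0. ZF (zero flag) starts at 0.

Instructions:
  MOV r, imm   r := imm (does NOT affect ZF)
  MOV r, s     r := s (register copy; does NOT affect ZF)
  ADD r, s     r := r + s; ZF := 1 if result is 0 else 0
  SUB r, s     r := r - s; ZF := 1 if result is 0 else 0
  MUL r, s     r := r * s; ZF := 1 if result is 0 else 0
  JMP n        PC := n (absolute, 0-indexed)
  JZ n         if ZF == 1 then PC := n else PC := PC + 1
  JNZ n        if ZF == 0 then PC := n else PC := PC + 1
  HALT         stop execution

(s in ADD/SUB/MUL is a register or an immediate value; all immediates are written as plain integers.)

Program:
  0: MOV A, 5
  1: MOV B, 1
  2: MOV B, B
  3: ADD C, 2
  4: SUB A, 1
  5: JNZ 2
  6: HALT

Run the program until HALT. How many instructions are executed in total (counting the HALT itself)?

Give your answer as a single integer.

Step 1: PC=0 exec 'MOV A, 5'. After: A=5 B=0 C=0 D=0 ZF=0 PC=1
Step 2: PC=1 exec 'MOV B, 1'. After: A=5 B=1 C=0 D=0 ZF=0 PC=2
Step 3: PC=2 exec 'MOV B, B'. After: A=5 B=1 C=0 D=0 ZF=0 PC=3
Step 4: PC=3 exec 'ADD C, 2'. After: A=5 B=1 C=2 D=0 ZF=0 PC=4
Step 5: PC=4 exec 'SUB A, 1'. After: A=4 B=1 C=2 D=0 ZF=0 PC=5
Step 6: PC=5 exec 'JNZ 2'. After: A=4 B=1 C=2 D=0 ZF=0 PC=2
Step 7: PC=2 exec 'MOV B, B'. After: A=4 B=1 C=2 D=0 ZF=0 PC=3
Step 8: PC=3 exec 'ADD C, 2'. After: A=4 B=1 C=4 D=0 ZF=0 PC=4
Step 9: PC=4 exec 'SUB A, 1'. After: A=3 B=1 C=4 D=0 ZF=0 PC=5
Step 10: PC=5 exec 'JNZ 2'. After: A=3 B=1 C=4 D=0 ZF=0 PC=2
Step 11: PC=2 exec 'MOV B, B'. After: A=3 B=1 C=4 D=0 ZF=0 PC=3
Step 12: PC=3 exec 'ADD C, 2'. After: A=3 B=1 C=6 D=0 ZF=0 PC=4
Step 13: PC=4 exec 'SUB A, 1'. After: A=2 B=1 C=6 D=0 ZF=0 PC=5
Step 14: PC=5 exec 'JNZ 2'. After: A=2 B=1 C=6 D=0 ZF=0 PC=2
Step 15: PC=2 exec 'MOV B, B'. After: A=2 B=1 C=6 D=0 ZF=0 PC=3
Step 16: PC=3 exec 'ADD C, 2'. After: A=2 B=1 C=8 D=0 ZF=0 PC=4
Step 17: PC=4 exec 'SUB A, 1'. After: A=1 B=1 C=8 D=0 ZF=0 PC=5
Step 18: PC=5 exec 'JNZ 2'. After: A=1 B=1 C=8 D=0 ZF=0 PC=2
Step 19: PC=2 exec 'MOV B, B'. After: A=1 B=1 C=8 D=0 ZF=0 PC=3
Step 20: PC=3 exec 'ADD C, 2'. After: A=1 B=1 C=10 D=0 ZF=0 PC=4
Step 21: PC=4 exec 'SUB A, 1'. After: A=0 B=1 C=10 D=0 ZF=1 PC=5
Step 22: PC=5 exec 'JNZ 2'. After: A=0 B=1 C=10 D=0 ZF=1 PC=6
Step 23: PC=6 exec 'HALT'. After: A=0 B=1 C=10 D=0 ZF=1 PC=6 HALTED
Total instructions executed: 23

Answer: 23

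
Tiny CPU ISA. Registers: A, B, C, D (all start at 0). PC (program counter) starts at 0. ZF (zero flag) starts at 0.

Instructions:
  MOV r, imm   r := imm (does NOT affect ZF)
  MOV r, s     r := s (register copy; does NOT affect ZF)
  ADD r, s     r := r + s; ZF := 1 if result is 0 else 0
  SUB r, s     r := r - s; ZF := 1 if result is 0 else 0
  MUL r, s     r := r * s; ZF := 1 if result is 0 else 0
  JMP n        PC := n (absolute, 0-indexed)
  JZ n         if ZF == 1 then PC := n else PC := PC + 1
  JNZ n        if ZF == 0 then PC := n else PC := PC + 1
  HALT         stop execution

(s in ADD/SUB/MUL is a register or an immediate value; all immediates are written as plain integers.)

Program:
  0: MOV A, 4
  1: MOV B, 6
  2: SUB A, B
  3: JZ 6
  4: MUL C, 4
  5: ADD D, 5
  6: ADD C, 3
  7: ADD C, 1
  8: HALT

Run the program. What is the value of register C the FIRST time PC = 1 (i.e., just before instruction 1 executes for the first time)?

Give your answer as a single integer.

Step 1: PC=0 exec 'MOV A, 4'. After: A=4 B=0 C=0 D=0 ZF=0 PC=1
First time PC=1: C=0

0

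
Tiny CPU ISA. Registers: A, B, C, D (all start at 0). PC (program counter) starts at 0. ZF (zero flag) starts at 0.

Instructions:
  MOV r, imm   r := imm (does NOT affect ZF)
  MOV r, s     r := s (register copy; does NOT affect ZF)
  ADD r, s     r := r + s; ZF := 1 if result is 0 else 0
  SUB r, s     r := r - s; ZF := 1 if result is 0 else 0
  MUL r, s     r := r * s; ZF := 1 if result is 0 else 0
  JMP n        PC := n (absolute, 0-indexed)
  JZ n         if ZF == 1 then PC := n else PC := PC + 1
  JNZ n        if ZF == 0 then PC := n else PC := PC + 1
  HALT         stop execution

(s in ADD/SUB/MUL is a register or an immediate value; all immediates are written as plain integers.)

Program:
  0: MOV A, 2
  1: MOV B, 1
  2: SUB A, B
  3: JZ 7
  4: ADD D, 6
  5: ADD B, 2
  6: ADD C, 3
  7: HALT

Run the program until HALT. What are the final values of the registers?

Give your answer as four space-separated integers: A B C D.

Answer: 1 3 3 6

Derivation:
Step 1: PC=0 exec 'MOV A, 2'. After: A=2 B=0 C=0 D=0 ZF=0 PC=1
Step 2: PC=1 exec 'MOV B, 1'. After: A=2 B=1 C=0 D=0 ZF=0 PC=2
Step 3: PC=2 exec 'SUB A, B'. After: A=1 B=1 C=0 D=0 ZF=0 PC=3
Step 4: PC=3 exec 'JZ 7'. After: A=1 B=1 C=0 D=0 ZF=0 PC=4
Step 5: PC=4 exec 'ADD D, 6'. After: A=1 B=1 C=0 D=6 ZF=0 PC=5
Step 6: PC=5 exec 'ADD B, 2'. After: A=1 B=3 C=0 D=6 ZF=0 PC=6
Step 7: PC=6 exec 'ADD C, 3'. After: A=1 B=3 C=3 D=6 ZF=0 PC=7
Step 8: PC=7 exec 'HALT'. After: A=1 B=3 C=3 D=6 ZF=0 PC=7 HALTED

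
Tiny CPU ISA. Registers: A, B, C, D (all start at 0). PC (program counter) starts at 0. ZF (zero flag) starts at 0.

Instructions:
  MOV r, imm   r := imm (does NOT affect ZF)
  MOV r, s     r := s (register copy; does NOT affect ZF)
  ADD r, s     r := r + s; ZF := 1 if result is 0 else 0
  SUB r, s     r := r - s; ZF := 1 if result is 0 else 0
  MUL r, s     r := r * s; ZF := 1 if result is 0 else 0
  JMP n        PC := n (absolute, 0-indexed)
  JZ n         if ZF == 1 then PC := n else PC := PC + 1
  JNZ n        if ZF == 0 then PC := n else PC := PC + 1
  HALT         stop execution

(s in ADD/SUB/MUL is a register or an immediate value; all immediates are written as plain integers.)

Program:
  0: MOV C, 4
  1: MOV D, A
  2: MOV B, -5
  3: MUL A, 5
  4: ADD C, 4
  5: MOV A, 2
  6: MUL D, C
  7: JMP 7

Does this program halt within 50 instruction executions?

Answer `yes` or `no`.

Answer: no

Derivation:
Step 1: PC=0 exec 'MOV C, 4'. After: A=0 B=0 C=4 D=0 ZF=0 PC=1
Step 2: PC=1 exec 'MOV D, A'. After: A=0 B=0 C=4 D=0 ZF=0 PC=2
Step 3: PC=2 exec 'MOV B, -5'. After: A=0 B=-5 C=4 D=0 ZF=0 PC=3
Step 4: PC=3 exec 'MUL A, 5'. After: A=0 B=-5 C=4 D=0 ZF=1 PC=4
Step 5: PC=4 exec 'ADD C, 4'. After: A=0 B=-5 C=8 D=0 ZF=0 PC=5
Step 6: PC=5 exec 'MOV A, 2'. After: A=2 B=-5 C=8 D=0 ZF=0 PC=6
Step 7: PC=6 exec 'MUL D, C'. After: A=2 B=-5 C=8 D=0 ZF=1 PC=7
Step 8: PC=7 exec 'JMP 7'. After: A=2 B=-5 C=8 D=0 ZF=1 PC=7
State after step 8 equals state after step 7: the program is in a cycle of length 1 and will never halt.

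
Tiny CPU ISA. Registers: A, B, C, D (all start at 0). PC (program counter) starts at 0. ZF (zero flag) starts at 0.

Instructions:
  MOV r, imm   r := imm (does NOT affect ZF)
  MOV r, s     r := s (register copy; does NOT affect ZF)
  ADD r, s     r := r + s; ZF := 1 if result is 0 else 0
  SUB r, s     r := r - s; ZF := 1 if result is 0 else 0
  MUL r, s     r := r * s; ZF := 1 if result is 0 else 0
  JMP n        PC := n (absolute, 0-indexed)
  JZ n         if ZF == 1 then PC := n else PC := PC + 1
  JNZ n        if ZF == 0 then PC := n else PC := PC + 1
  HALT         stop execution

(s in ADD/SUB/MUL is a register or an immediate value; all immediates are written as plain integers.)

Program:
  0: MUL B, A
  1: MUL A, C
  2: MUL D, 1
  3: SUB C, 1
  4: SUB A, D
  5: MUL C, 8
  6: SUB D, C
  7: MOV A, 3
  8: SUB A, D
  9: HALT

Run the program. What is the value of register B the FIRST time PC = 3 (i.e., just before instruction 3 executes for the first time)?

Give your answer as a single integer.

Step 1: PC=0 exec 'MUL B, A'. After: A=0 B=0 C=0 D=0 ZF=1 PC=1
Step 2: PC=1 exec 'MUL A, C'. After: A=0 B=0 C=0 D=0 ZF=1 PC=2
Step 3: PC=2 exec 'MUL D, 1'. After: A=0 B=0 C=0 D=0 ZF=1 PC=3
First time PC=3: B=0

0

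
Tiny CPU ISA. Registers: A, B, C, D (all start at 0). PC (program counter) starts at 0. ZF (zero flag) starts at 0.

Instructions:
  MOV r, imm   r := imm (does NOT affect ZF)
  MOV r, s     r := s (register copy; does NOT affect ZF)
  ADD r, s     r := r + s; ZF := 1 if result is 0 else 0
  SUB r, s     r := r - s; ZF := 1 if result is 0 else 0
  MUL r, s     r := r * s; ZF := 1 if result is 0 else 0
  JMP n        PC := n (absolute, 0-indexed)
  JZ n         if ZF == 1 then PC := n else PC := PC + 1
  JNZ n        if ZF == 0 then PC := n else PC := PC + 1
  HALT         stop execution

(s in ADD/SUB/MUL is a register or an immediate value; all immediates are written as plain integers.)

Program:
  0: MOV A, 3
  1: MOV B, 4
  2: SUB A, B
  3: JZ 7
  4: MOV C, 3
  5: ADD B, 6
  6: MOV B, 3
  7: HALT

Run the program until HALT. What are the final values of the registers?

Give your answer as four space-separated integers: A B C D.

Step 1: PC=0 exec 'MOV A, 3'. After: A=3 B=0 C=0 D=0 ZF=0 PC=1
Step 2: PC=1 exec 'MOV B, 4'. After: A=3 B=4 C=0 D=0 ZF=0 PC=2
Step 3: PC=2 exec 'SUB A, B'. After: A=-1 B=4 C=0 D=0 ZF=0 PC=3
Step 4: PC=3 exec 'JZ 7'. After: A=-1 B=4 C=0 D=0 ZF=0 PC=4
Step 5: PC=4 exec 'MOV C, 3'. After: A=-1 B=4 C=3 D=0 ZF=0 PC=5
Step 6: PC=5 exec 'ADD B, 6'. After: A=-1 B=10 C=3 D=0 ZF=0 PC=6
Step 7: PC=6 exec 'MOV B, 3'. After: A=-1 B=3 C=3 D=0 ZF=0 PC=7
Step 8: PC=7 exec 'HALT'. After: A=-1 B=3 C=3 D=0 ZF=0 PC=7 HALTED

Answer: -1 3 3 0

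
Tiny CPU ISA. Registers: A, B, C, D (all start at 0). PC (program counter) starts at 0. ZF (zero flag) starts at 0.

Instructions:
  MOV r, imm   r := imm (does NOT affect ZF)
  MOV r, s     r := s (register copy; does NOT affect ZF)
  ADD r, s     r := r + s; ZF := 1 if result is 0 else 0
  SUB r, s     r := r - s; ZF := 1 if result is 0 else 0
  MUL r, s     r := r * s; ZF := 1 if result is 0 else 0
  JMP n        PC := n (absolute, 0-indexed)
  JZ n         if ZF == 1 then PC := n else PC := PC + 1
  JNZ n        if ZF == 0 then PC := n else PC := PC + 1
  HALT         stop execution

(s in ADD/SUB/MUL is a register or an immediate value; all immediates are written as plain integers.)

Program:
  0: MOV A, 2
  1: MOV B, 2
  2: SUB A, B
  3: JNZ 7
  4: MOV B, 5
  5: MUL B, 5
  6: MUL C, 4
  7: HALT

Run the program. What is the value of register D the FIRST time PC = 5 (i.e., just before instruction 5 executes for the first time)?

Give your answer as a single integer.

Step 1: PC=0 exec 'MOV A, 2'. After: A=2 B=0 C=0 D=0 ZF=0 PC=1
Step 2: PC=1 exec 'MOV B, 2'. After: A=2 B=2 C=0 D=0 ZF=0 PC=2
Step 3: PC=2 exec 'SUB A, B'. After: A=0 B=2 C=0 D=0 ZF=1 PC=3
Step 4: PC=3 exec 'JNZ 7'. After: A=0 B=2 C=0 D=0 ZF=1 PC=4
Step 5: PC=4 exec 'MOV B, 5'. After: A=0 B=5 C=0 D=0 ZF=1 PC=5
First time PC=5: D=0

0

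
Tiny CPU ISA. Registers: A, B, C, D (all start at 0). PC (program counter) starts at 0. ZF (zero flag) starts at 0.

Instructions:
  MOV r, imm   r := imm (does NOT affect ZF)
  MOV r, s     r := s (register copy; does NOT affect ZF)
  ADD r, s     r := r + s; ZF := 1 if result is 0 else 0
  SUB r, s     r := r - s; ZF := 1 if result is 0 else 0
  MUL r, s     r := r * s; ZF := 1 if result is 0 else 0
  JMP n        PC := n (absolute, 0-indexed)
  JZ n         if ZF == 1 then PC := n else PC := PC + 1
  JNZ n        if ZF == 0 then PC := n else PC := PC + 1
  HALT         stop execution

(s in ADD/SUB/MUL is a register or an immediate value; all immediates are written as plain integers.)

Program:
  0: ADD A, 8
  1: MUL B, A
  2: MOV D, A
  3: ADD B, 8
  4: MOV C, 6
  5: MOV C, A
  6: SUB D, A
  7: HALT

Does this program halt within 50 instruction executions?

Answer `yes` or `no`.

Answer: yes

Derivation:
Step 1: PC=0 exec 'ADD A, 8'. After: A=8 B=0 C=0 D=0 ZF=0 PC=1
Step 2: PC=1 exec 'MUL B, A'. After: A=8 B=0 C=0 D=0 ZF=1 PC=2
Step 3: PC=2 exec 'MOV D, A'. After: A=8 B=0 C=0 D=8 ZF=1 PC=3
Step 4: PC=3 exec 'ADD B, 8'. After: A=8 B=8 C=0 D=8 ZF=0 PC=4
Step 5: PC=4 exec 'MOV C, 6'. After: A=8 B=8 C=6 D=8 ZF=0 PC=5
Step 6: PC=5 exec 'MOV C, A'. After: A=8 B=8 C=8 D=8 ZF=0 PC=6
Step 7: PC=6 exec 'SUB D, A'. After: A=8 B=8 C=8 D=0 ZF=1 PC=7
Step 8: PC=7 exec 'HALT'. After: A=8 B=8 C=8 D=0 ZF=1 PC=7 HALTED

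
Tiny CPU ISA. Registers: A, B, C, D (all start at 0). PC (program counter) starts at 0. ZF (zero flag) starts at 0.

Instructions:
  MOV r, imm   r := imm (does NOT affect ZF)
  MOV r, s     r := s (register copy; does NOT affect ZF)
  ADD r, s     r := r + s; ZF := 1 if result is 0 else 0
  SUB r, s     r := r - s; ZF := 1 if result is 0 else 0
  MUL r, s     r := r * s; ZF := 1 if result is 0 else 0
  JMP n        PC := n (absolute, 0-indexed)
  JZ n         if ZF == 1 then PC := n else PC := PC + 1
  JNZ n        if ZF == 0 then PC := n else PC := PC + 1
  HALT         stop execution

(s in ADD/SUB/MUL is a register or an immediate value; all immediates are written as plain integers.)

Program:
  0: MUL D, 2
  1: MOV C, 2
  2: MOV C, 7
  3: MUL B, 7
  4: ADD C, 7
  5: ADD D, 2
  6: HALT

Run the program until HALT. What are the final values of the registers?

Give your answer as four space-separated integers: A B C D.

Answer: 0 0 14 2

Derivation:
Step 1: PC=0 exec 'MUL D, 2'. After: A=0 B=0 C=0 D=0 ZF=1 PC=1
Step 2: PC=1 exec 'MOV C, 2'. After: A=0 B=0 C=2 D=0 ZF=1 PC=2
Step 3: PC=2 exec 'MOV C, 7'. After: A=0 B=0 C=7 D=0 ZF=1 PC=3
Step 4: PC=3 exec 'MUL B, 7'. After: A=0 B=0 C=7 D=0 ZF=1 PC=4
Step 5: PC=4 exec 'ADD C, 7'. After: A=0 B=0 C=14 D=0 ZF=0 PC=5
Step 6: PC=5 exec 'ADD D, 2'. After: A=0 B=0 C=14 D=2 ZF=0 PC=6
Step 7: PC=6 exec 'HALT'. After: A=0 B=0 C=14 D=2 ZF=0 PC=6 HALTED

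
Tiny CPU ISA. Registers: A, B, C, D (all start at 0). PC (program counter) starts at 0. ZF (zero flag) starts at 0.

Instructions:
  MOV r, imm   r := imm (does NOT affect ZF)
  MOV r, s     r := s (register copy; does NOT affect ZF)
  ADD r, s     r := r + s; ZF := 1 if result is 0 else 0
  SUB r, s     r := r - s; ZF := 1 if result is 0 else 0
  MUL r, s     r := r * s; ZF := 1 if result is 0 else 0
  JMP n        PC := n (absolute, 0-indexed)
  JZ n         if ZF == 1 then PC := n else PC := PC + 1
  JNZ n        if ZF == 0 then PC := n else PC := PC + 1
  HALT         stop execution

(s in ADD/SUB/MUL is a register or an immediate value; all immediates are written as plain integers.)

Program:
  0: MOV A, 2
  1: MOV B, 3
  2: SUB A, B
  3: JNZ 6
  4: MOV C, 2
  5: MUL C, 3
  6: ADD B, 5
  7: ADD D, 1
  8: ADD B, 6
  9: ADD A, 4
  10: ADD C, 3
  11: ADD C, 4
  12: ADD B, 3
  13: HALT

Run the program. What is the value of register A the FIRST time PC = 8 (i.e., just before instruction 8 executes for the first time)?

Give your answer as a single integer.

Step 1: PC=0 exec 'MOV A, 2'. After: A=2 B=0 C=0 D=0 ZF=0 PC=1
Step 2: PC=1 exec 'MOV B, 3'. After: A=2 B=3 C=0 D=0 ZF=0 PC=2
Step 3: PC=2 exec 'SUB A, B'. After: A=-1 B=3 C=0 D=0 ZF=0 PC=3
Step 4: PC=3 exec 'JNZ 6'. After: A=-1 B=3 C=0 D=0 ZF=0 PC=6
Step 5: PC=6 exec 'ADD B, 5'. After: A=-1 B=8 C=0 D=0 ZF=0 PC=7
Step 6: PC=7 exec 'ADD D, 1'. After: A=-1 B=8 C=0 D=1 ZF=0 PC=8
First time PC=8: A=-1

-1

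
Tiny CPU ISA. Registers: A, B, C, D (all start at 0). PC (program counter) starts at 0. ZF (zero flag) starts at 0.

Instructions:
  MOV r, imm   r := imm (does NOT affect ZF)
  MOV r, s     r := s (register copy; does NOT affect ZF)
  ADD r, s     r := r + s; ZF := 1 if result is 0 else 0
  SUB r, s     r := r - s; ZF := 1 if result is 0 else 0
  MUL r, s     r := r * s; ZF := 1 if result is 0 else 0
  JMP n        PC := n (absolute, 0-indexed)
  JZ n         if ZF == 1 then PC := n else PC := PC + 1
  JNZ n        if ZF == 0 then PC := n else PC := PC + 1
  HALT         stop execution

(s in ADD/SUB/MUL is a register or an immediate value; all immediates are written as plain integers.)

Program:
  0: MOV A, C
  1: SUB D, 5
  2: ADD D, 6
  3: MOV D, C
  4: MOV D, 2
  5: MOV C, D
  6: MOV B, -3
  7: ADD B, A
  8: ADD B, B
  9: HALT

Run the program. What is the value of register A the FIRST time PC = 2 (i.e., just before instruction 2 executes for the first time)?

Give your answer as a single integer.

Step 1: PC=0 exec 'MOV A, C'. After: A=0 B=0 C=0 D=0 ZF=0 PC=1
Step 2: PC=1 exec 'SUB D, 5'. After: A=0 B=0 C=0 D=-5 ZF=0 PC=2
First time PC=2: A=0

0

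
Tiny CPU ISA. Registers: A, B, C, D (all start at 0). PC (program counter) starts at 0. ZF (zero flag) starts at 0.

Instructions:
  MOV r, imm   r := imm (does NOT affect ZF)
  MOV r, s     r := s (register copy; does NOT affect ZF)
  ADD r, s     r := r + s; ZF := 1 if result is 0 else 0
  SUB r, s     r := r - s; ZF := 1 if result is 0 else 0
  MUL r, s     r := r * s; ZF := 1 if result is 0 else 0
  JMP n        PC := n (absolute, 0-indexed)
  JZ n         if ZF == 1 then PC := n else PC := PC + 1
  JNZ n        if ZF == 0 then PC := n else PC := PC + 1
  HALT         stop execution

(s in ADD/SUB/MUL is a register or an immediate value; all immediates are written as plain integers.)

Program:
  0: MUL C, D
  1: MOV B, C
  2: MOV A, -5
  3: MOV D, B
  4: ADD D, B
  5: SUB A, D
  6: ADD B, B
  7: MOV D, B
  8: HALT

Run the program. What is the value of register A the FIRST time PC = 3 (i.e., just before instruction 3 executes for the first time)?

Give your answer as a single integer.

Step 1: PC=0 exec 'MUL C, D'. After: A=0 B=0 C=0 D=0 ZF=1 PC=1
Step 2: PC=1 exec 'MOV B, C'. After: A=0 B=0 C=0 D=0 ZF=1 PC=2
Step 3: PC=2 exec 'MOV A, -5'. After: A=-5 B=0 C=0 D=0 ZF=1 PC=3
First time PC=3: A=-5

-5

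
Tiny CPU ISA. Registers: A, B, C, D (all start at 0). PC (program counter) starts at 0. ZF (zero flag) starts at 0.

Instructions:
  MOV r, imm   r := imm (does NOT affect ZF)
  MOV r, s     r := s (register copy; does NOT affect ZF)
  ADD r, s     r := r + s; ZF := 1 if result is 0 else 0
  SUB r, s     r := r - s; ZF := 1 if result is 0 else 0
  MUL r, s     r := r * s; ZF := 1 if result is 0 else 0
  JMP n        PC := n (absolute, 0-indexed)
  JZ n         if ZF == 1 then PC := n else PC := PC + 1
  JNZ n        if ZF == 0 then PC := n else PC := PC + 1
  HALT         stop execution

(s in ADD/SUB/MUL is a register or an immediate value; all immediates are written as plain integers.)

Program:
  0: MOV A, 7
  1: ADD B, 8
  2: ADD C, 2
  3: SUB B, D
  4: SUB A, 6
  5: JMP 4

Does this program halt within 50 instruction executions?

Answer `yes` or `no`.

Answer: no

Derivation:
Step 1: PC=0 exec 'MOV A, 7'. After: A=7 B=0 C=0 D=0 ZF=0 PC=1
Step 2: PC=1 exec 'ADD B, 8'. After: A=7 B=8 C=0 D=0 ZF=0 PC=2
Step 3: PC=2 exec 'ADD C, 2'. After: A=7 B=8 C=2 D=0 ZF=0 PC=3
Step 4: PC=3 exec 'SUB B, D'. After: A=7 B=8 C=2 D=0 ZF=0 PC=4
Step 5: PC=4 exec 'SUB A, 6'. After: A=1 B=8 C=2 D=0 ZF=0 PC=5
Step 6: PC=5 exec 'JMP 4'. After: A=1 B=8 C=2 D=0 ZF=0 PC=4
Step 7: PC=4 exec 'SUB A, 6'. After: A=-5 B=8 C=2 D=0 ZF=0 PC=5
Step 8: PC=5 exec 'JMP 4'. After: A=-5 B=8 C=2 D=0 ZF=0 PC=4
Step 9: PC=4 exec 'SUB A, 6'. After: A=-11 B=8 C=2 D=0 ZF=0 PC=5
Step 10: PC=5 exec 'JMP 4'. After: A=-11 B=8 C=2 D=0 ZF=0 PC=4
Step 11: PC=4 exec 'SUB A, 6'. After: A=-17 B=8 C=2 D=0 ZF=0 PC=5
Step 12: PC=5 exec 'JMP 4'. After: A=-17 B=8 C=2 D=0 ZF=0 PC=4
Step 13: PC=4 exec 'SUB A, 6'. After: A=-23 B=8 C=2 D=0 ZF=0 PC=5
Step 14: PC=5 exec 'JMP 4'. After: A=-23 B=8 C=2 D=0 ZF=0 PC=4
Step 15: PC=4 exec 'SUB A, 6'. After: A=-29 B=8 C=2 D=0 ZF=0 PC=5
After 50 steps: not halted. PC revisits the same instructions with no path to HALT; will never halt.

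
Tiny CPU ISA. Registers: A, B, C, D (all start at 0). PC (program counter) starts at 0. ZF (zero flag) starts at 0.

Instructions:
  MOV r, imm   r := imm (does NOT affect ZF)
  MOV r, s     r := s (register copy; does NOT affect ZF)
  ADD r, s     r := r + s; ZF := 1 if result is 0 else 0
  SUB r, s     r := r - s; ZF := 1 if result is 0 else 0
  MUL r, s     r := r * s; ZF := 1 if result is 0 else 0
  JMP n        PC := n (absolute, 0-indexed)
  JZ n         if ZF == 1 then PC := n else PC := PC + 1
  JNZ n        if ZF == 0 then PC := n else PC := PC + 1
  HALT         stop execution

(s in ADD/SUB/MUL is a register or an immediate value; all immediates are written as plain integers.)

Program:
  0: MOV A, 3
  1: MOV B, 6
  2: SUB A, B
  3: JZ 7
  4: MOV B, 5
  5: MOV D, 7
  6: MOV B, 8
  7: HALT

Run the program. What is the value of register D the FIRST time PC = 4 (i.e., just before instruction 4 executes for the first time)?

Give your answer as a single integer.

Step 1: PC=0 exec 'MOV A, 3'. After: A=3 B=0 C=0 D=0 ZF=0 PC=1
Step 2: PC=1 exec 'MOV B, 6'. After: A=3 B=6 C=0 D=0 ZF=0 PC=2
Step 3: PC=2 exec 'SUB A, B'. After: A=-3 B=6 C=0 D=0 ZF=0 PC=3
Step 4: PC=3 exec 'JZ 7'. After: A=-3 B=6 C=0 D=0 ZF=0 PC=4
First time PC=4: D=0

0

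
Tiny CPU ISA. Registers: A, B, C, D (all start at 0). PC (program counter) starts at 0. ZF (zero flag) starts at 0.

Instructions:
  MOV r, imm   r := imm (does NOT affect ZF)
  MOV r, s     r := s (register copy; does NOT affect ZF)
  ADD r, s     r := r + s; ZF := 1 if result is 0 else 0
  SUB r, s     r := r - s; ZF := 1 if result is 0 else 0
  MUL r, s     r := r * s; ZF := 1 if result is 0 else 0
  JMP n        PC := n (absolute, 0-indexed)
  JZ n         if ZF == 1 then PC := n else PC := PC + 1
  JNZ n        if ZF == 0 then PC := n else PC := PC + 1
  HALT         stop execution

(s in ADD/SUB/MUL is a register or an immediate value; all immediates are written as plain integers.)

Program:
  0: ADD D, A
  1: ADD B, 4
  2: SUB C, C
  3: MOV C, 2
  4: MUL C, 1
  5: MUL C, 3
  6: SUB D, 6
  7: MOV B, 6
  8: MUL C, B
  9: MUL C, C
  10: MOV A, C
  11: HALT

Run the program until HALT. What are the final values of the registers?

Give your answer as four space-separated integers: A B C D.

Step 1: PC=0 exec 'ADD D, A'. After: A=0 B=0 C=0 D=0 ZF=1 PC=1
Step 2: PC=1 exec 'ADD B, 4'. After: A=0 B=4 C=0 D=0 ZF=0 PC=2
Step 3: PC=2 exec 'SUB C, C'. After: A=0 B=4 C=0 D=0 ZF=1 PC=3
Step 4: PC=3 exec 'MOV C, 2'. After: A=0 B=4 C=2 D=0 ZF=1 PC=4
Step 5: PC=4 exec 'MUL C, 1'. After: A=0 B=4 C=2 D=0 ZF=0 PC=5
Step 6: PC=5 exec 'MUL C, 3'. After: A=0 B=4 C=6 D=0 ZF=0 PC=6
Step 7: PC=6 exec 'SUB D, 6'. After: A=0 B=4 C=6 D=-6 ZF=0 PC=7
Step 8: PC=7 exec 'MOV B, 6'. After: A=0 B=6 C=6 D=-6 ZF=0 PC=8
Step 9: PC=8 exec 'MUL C, B'. After: A=0 B=6 C=36 D=-6 ZF=0 PC=9
Step 10: PC=9 exec 'MUL C, C'. After: A=0 B=6 C=1296 D=-6 ZF=0 PC=10
Step 11: PC=10 exec 'MOV A, C'. After: A=1296 B=6 C=1296 D=-6 ZF=0 PC=11
Step 12: PC=11 exec 'HALT'. After: A=1296 B=6 C=1296 D=-6 ZF=0 PC=11 HALTED

Answer: 1296 6 1296 -6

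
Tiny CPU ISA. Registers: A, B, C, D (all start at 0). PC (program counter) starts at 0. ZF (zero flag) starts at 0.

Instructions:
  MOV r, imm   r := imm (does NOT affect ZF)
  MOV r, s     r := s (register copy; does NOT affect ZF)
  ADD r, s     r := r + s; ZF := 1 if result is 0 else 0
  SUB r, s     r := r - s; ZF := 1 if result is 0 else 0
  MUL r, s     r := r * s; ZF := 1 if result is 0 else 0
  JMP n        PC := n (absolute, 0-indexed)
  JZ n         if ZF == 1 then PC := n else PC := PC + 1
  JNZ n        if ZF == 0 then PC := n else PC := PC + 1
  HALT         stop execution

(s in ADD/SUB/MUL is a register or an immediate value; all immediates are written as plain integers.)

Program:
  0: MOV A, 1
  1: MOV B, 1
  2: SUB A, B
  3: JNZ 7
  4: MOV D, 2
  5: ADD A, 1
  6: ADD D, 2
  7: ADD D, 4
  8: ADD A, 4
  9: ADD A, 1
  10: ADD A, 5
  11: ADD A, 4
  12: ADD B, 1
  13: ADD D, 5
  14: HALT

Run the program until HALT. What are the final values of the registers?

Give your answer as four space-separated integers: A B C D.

Answer: 15 2 0 13

Derivation:
Step 1: PC=0 exec 'MOV A, 1'. After: A=1 B=0 C=0 D=0 ZF=0 PC=1
Step 2: PC=1 exec 'MOV B, 1'. After: A=1 B=1 C=0 D=0 ZF=0 PC=2
Step 3: PC=2 exec 'SUB A, B'. After: A=0 B=1 C=0 D=0 ZF=1 PC=3
Step 4: PC=3 exec 'JNZ 7'. After: A=0 B=1 C=0 D=0 ZF=1 PC=4
Step 5: PC=4 exec 'MOV D, 2'. After: A=0 B=1 C=0 D=2 ZF=1 PC=5
Step 6: PC=5 exec 'ADD A, 1'. After: A=1 B=1 C=0 D=2 ZF=0 PC=6
Step 7: PC=6 exec 'ADD D, 2'. After: A=1 B=1 C=0 D=4 ZF=0 PC=7
Step 8: PC=7 exec 'ADD D, 4'. After: A=1 B=1 C=0 D=8 ZF=0 PC=8
Step 9: PC=8 exec 'ADD A, 4'. After: A=5 B=1 C=0 D=8 ZF=0 PC=9
Step 10: PC=9 exec 'ADD A, 1'. After: A=6 B=1 C=0 D=8 ZF=0 PC=10
Step 11: PC=10 exec 'ADD A, 5'. After: A=11 B=1 C=0 D=8 ZF=0 PC=11
Step 12: PC=11 exec 'ADD A, 4'. After: A=15 B=1 C=0 D=8 ZF=0 PC=12
Step 13: PC=12 exec 'ADD B, 1'. After: A=15 B=2 C=0 D=8 ZF=0 PC=13
Step 14: PC=13 exec 'ADD D, 5'. After: A=15 B=2 C=0 D=13 ZF=0 PC=14
Step 15: PC=14 exec 'HALT'. After: A=15 B=2 C=0 D=13 ZF=0 PC=14 HALTED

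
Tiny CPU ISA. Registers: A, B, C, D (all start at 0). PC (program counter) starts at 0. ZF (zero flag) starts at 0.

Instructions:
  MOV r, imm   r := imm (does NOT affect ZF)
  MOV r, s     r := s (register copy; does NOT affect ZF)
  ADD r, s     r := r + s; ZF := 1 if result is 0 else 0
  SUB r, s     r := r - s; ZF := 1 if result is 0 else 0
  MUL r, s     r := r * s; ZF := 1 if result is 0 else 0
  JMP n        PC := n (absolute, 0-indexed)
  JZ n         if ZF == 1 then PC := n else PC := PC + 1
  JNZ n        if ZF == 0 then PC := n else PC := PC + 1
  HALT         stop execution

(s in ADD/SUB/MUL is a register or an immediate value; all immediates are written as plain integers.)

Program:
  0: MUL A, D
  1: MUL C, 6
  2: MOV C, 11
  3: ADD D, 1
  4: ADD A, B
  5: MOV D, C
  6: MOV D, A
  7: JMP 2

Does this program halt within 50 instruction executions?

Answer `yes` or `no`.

Answer: no

Derivation:
Step 1: PC=0 exec 'MUL A, D'. After: A=0 B=0 C=0 D=0 ZF=1 PC=1
Step 2: PC=1 exec 'MUL C, 6'. After: A=0 B=0 C=0 D=0 ZF=1 PC=2
Step 3: PC=2 exec 'MOV C, 11'. After: A=0 B=0 C=11 D=0 ZF=1 PC=3
Step 4: PC=3 exec 'ADD D, 1'. After: A=0 B=0 C=11 D=1 ZF=0 PC=4
Step 5: PC=4 exec 'ADD A, B'. After: A=0 B=0 C=11 D=1 ZF=1 PC=5
Step 6: PC=5 exec 'MOV D, C'. After: A=0 B=0 C=11 D=11 ZF=1 PC=6
Step 7: PC=6 exec 'MOV D, A'. After: A=0 B=0 C=11 D=0 ZF=1 PC=7
Step 8: PC=7 exec 'JMP 2'. After: A=0 B=0 C=11 D=0 ZF=1 PC=2
Step 9: PC=2 exec 'MOV C, 11'. After: A=0 B=0 C=11 D=0 ZF=1 PC=3
State after step 9 equals state after step 3: the program is in a cycle of length 6 and will never halt.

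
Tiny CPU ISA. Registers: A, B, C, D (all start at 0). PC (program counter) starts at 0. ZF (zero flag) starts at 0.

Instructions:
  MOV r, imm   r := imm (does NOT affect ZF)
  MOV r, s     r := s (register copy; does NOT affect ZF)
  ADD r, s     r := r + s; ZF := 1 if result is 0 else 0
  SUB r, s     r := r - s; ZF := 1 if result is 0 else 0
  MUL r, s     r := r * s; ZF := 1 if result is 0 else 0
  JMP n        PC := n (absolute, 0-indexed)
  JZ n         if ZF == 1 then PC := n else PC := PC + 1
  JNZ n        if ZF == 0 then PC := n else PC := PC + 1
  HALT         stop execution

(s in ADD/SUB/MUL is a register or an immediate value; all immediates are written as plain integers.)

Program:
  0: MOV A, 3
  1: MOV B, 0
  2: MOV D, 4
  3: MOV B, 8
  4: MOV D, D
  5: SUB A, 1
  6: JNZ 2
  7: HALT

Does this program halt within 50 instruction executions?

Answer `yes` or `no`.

Answer: yes

Derivation:
Step 1: PC=0 exec 'MOV A, 3'. After: A=3 B=0 C=0 D=0 ZF=0 PC=1
Step 2: PC=1 exec 'MOV B, 0'. After: A=3 B=0 C=0 D=0 ZF=0 PC=2
Step 3: PC=2 exec 'MOV D, 4'. After: A=3 B=0 C=0 D=4 ZF=0 PC=3
Step 4: PC=3 exec 'MOV B, 8'. After: A=3 B=8 C=0 D=4 ZF=0 PC=4
Step 5: PC=4 exec 'MOV D, D'. After: A=3 B=8 C=0 D=4 ZF=0 PC=5
Step 6: PC=5 exec 'SUB A, 1'. After: A=2 B=8 C=0 D=4 ZF=0 PC=6
Step 7: PC=6 exec 'JNZ 2'. After: A=2 B=8 C=0 D=4 ZF=0 PC=2
Step 8: PC=2 exec 'MOV D, 4'. After: A=2 B=8 C=0 D=4 ZF=0 PC=3
Step 9: PC=3 exec 'MOV B, 8'. After: A=2 B=8 C=0 D=4 ZF=0 PC=4
Step 10: PC=4 exec 'MOV D, D'. After: A=2 B=8 C=0 D=4 ZF=0 PC=5
Step 11: PC=5 exec 'SUB A, 1'. After: A=1 B=8 C=0 D=4 ZF=0 PC=6
Step 12: PC=6 exec 'JNZ 2'. After: A=1 B=8 C=0 D=4 ZF=0 PC=2
Step 13: PC=2 exec 'MOV D, 4'. After: A=1 B=8 C=0 D=4 ZF=0 PC=3
Step 14: PC=3 exec 'MOV B, 8'. After: A=1 B=8 C=0 D=4 ZF=0 PC=4
Step 15: PC=4 exec 'MOV D, D'. After: A=1 B=8 C=0 D=4 ZF=0 PC=5
Step 16: PC=5 exec 'SUB A, 1'. After: A=0 B=8 C=0 D=4 ZF=1 PC=6
Step 17: PC=6 exec 'JNZ 2'. After: A=0 B=8 C=0 D=4 ZF=1 PC=7
Step 18: PC=7 exec 'HALT'. After: A=0 B=8 C=0 D=4 ZF=1 PC=7 HALTED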